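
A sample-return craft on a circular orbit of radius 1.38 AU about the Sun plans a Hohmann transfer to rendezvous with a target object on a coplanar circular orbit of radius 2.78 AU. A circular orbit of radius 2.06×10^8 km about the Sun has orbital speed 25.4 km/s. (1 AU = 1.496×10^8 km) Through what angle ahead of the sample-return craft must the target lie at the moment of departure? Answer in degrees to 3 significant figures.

From the circular-orbit relation v² = μ/r at r = 2.06×10^8 km: μ = v²r = (25.4)² × 2.06×10^8 = 1.32903×10^11 km³/s².
In km: r₁ = 1.38 × 1.496×10^8 = 2.06448×10^8 km; r₂ = 2.78 × 1.496×10^8 = 4.15888×10^8 km.
The Hohmann ellipse has a_t = (r₁ + r₂)/2 = 3.11168×10^8 km.
The half-period of the transfer ellipse is t = π√(a_t³/μ) = 4.730×10^7 s.
The target's mean motion on its circular orbit is ω₂ = √(μ/r₂³) = 4.298×10^-8 rad/s.
Angle swept by the target during transfer: ω₂·t = 2.033 rad = 116.5°.
Arrival is 180° from departure on the ellipse, so φ = 180° − 116.5° = 63.5°.

φ = 63.5°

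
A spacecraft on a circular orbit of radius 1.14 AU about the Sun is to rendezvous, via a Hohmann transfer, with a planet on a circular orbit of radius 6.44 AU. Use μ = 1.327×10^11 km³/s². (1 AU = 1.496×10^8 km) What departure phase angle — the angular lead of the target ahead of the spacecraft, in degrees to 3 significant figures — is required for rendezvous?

φ = 98.7°

In km: r₁ = 1.14 × 1.496×10^8 = 1.70544×10^8 km; r₂ = 6.44 × 1.496×10^8 = 9.63424×10^8 km.
Transfer-ellipse semi-major axis a_t = (r₁ + r₂)/2 = (1.70544×10^8 + 9.63424×10^8)/2 = 5.66984×10^8 km.
Transfer time t = π√(a_t³/μ) = 1.16432×10^8 s.
Target angular speed ω₂ = √(μ/r₂³) = 1.21817×10^-8 rad/s.
Angle swept by the target during transfer: ω₂·t = 1.4183 rad = 81.26°.
The spacecraft traverses 180° on the transfer ellipse, so the target must lead by 180° − 81.26° = 98.7°.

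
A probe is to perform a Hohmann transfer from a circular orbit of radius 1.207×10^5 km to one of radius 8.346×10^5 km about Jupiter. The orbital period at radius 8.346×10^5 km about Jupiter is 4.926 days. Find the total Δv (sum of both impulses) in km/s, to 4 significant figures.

From Kepler's third law T² = 4π²r³/μ at r = 8.346×10^5 km, T = 4.926 days = 4.926 × 86400 s = 4.256064×10^5 s: μ = 4π²r³/T² = 1.26701×10^8 km³/s².
Semi-major axis of the transfer orbit: a_t = (1.207×10^5 + 8.346×10^5)/2 = 4.7765×10^5 km.
At r₁ the circular-orbit speed is v₁ = √(μ/r₁) = 32.40 km/s.
On the transfer ellipse at r₁, v² = μ(2/r − 1/a) gives v_p = √[μ(2/r₁ − 1/a_t)] = 42.83 km/s.
First burn Δv₁ = |v_p − v₁| = 10.43 km/s.
At r₂, v₂ = √(μ/r₂) = 12.321 km/s.
Transfer-orbit speed at r₂: v_a = √[μ(2/r₂ − 1/a_t)] = 6.1937 km/s.
Second burn Δv₂ = |v₂ − v_a| = 6.127 km/s.
Δv = Δv₁ + Δv₂ = 10.43 + 6.127 = 16.56 km/s.

Δv = 16.56 km/s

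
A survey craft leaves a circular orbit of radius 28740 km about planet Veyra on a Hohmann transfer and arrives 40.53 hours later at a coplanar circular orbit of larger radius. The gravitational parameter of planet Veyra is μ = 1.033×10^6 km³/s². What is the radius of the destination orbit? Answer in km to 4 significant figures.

r₂ = 2.325×10^5 km

Transfer time t = 40.53 hours = 1.45908×10^5 s, and t = π√(a_t³/μ).
So a_t = (μ t²/π²)^(1/3) = (1.033×10^6 × (1.45908×10^5)² / π²)^(1/3) = 1.3061×10^5 km.
Since a_t = (r₁ + r₂)/2, r₂ = 2a_t − r₁ = 2×1.3061×10^5 − 28740 = 2.3248×10^5 km.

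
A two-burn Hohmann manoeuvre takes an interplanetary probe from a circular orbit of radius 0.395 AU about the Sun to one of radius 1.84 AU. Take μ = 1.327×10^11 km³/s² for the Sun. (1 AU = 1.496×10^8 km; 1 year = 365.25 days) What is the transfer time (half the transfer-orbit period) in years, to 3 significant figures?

In km: r₁ = 0.395 × 1.496×10^8 = 5.9092×10^7 km; r₂ = 1.84 × 1.496×10^8 = 2.75264×10^8 km.
Transfer-ellipse semi-major axis a_t = (r₁ + r₂)/2 = (5.9092×10^7 + 2.75264×10^8)/2 = 1.67178×10^8 km.
Half the transfer-orbit period gives t = π√(a_t³/μ) = 1.864×10^7 s.
Converting: 1.864×10^7 s ÷ 3.15576×10^7 s/year (365.25 × 86400) = 0.591 years.

t = 0.591 years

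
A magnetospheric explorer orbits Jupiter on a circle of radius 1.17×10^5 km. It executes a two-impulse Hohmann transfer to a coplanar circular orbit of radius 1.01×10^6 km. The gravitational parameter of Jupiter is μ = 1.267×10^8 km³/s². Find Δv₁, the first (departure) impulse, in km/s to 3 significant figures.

The Hohmann ellipse has a_t = (r₁ + r₂)/2 = 5.635×10^5 km.
On the circular orbit at r = 1.170×10^5 km, v_c = √(μ/r) = 32.91 km/s.
Transfer-orbit speed at the same r (vis-viva, a = a_t): v_t = √[μ(2/r − 1/a_t)] = 44.06 km/s.
Δv₁ = |v_t − v_c| = |44.06 − 32.91| = 11.15 km/s.

Δv₁ = 11.1 km/s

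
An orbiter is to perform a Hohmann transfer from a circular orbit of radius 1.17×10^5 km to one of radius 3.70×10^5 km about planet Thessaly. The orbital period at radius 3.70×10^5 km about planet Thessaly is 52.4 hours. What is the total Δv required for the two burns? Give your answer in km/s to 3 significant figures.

Δv = 8.88 km/s

From Kepler's third law T² = 4π²r³/μ at r = 3.70×10^5 km, T = 52.4 hours = 52.4 × 3600 s = 1.8864×10^5 s: μ = 4π²r³/T² = 5.61950×10^7 km³/s².
Semi-major axis of the transfer orbit: a_t = (1.170×10^5 + 3.700×10^5)/2 = 2.435×10^5 km.
At r₁ the circular-orbit speed is v₁ = √(μ/r₁) = 21.9157 km/s.
On the transfer ellipse at r₁, vis-viva equation gives v_p = √[μ(2/r₁ − 1/a_t)] = 27.0151 km/s.
First burn Δv₁ = |v_p − v₁| = 5.0994 km/s.
At r₂, v₂ = √(μ/r₂) = 12.3239 km/s.
Transfer-orbit speed at r₂: v_a = √[μ(2/r₂ − 1/a_t)] = 8.54262 km/s.
Second burn Δv₂ = |v₂ − v_a| = 3.7813 km/s.
Total Δv = Δv₁ + Δv₂ = 8.881 km/s.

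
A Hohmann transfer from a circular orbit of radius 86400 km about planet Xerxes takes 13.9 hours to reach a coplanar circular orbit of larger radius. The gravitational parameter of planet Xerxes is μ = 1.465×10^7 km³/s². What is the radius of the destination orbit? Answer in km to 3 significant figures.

Transfer time t = 13.9 hours = 50040 s, and t = π√(a_t³/μ).
So a_t = (μ t²/π²)^(1/3) = (1.465×10^7 × (50040)² / π²)^(1/3) = 1.5490×10^5 km.
Since a_t = (r₁ + r₂)/2, r₂ = 2a_t − r₁ = 2×1.5490×10^5 − 86400 = 2.234×10^5 km.

r₂ = 2.23×10^5 km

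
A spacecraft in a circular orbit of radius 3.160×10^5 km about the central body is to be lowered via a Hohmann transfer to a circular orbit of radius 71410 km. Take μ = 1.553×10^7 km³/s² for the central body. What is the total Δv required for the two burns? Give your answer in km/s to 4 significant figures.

Transfer-ellipse semi-major axis a_t = (r₁ + r₂)/2 = (3.160×10^5 + 71410)/2 = 1.93705×10^5 km.
Circular speed at r₁: v₁ = √(μ/r₁) = √(1.553×10^7/3.160×10^5) = 7.0104 km/s.
Transfer-orbit speed at r₁ (v² = μ(2/r − 1/a)): v_a = √[μ(2/r₁ − 1/a_t)] = 4.2565 km/s.
First burn Δv₁ = |v_a − v₁| = 2.7539 km/s.
Circular speed at r₂: v₂ = √(μ/r₂) = 14.7471 km/s.
Transfer-orbit speed at r₂: v_p = √[μ(2/r₂ − 1/a_t)] = 18.8356 km/s.
Second burn Δv₂ = |v₂ − v_p| = 4.0885 km/s.
Δv = Δv₁ + Δv₂ = 2.7539 + 4.0885 = 6.842 km/s.

Δv = 6.842 km/s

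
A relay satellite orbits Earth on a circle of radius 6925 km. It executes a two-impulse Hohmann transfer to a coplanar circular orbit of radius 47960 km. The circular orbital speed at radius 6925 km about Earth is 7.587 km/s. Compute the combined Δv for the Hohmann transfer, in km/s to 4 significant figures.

Δv = 3.878 km/s

From the circular-orbit relation v² = μ/r at r = 6925 km: μ = v²r = (7.587)² × 6925 = 3.98621×10^5 km³/s².
Transfer-ellipse semi-major axis a_t = (r₁ + r₂)/2 = (6925 + 47960)/2 = 27442.5 km.
Circular speed at r₁: v₁ = √(μ/r₁) = √(3.98621×10^5/6925) = 7.587 km/s.
Transfer-orbit speed at r₁ (vis-viva): v_p = √[μ(2/r₁ − 1/a_t)] = 10.03 km/s.
First burn Δv₁ = |v_p − v₁| = 2.443 km/s.
At r₂, v₂ = √(μ/r₂) = 2.883 km/s.
Transfer-orbit speed at r₂: v_a = √[μ(2/r₂ − 1/a_t)] = 1.448 km/s.
Second burn Δv₂ = |v₂ − v_a| = 1.435 km/s.
Total Δv = Δv₁ + Δv₂ = 3.878 km/s.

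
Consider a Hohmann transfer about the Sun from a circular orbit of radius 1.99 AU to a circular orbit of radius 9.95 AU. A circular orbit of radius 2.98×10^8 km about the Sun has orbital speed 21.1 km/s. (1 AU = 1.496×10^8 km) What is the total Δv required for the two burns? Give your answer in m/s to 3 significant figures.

From the circular-orbit relation v² = μ/r at r = 2.98×10^8 km: μ = v²r = (21.1)² × 2.98×10^8 = 1.32673×10^11 km³/s².
In km: r₁ = 1.99 × 1.496×10^8 = 2.97704×10^8 km; r₂ = 9.95 × 1.496×10^8 = 1.48852×10^9 km.
The Hohmann ellipse has a_t = (r₁ + r₂)/2 = 8.93112×10^8 km.
Circular speed at r₁: v₁ = √(μ/r₁) = √(1.32673×10^11/2.97704×10^8) = 21.1105 km/s.
Transfer-orbit speed at r₁ (vis-viva): v_p = √[μ(2/r₁ − 1/a_t)] = 27.2535 km/s.
First burn Δv₁ = |v_p − v₁| = 6.143 km/s.
Circular speed at r₂: v₂ = √(μ/r₂) = 9.441 km/s.
Transfer-orbit speed at r₂: v_a = √[μ(2/r₂ − 1/a_t)] = 5.451 km/s.
Second burn Δv₂ = |v₂ − v_a| = 3.990 km/s.
Δv = Δv₁ + Δv₂ = 6.143 + 3.990 = 10.13 km/s.

Δv = 10100 m/s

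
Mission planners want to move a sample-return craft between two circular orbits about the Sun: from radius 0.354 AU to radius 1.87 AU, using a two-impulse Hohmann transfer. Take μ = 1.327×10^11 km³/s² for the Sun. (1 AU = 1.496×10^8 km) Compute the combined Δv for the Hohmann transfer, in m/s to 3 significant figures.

In km: r₁ = 0.354 × 1.496×10^8 = 5.29584×10^7 km; r₂ = 1.87 × 1.496×10^8 = 2.79752×10^8 km.
The Hohmann ellipse has a_t = (r₁ + r₂)/2 = 1.663552×10^8 km.
Circular speed at r₁: v₁ = √(μ/r₁) = √(1.327×10^11/5.29584×10^7) = 50.057 km/s.
Transfer-orbit speed at r₁ (vis-viva equation): v_p = √[μ(2/r₁ − 1/a_t)] = 64.914 km/s.
First burn Δv₁ = |v_p − v₁| = 14.86 km/s.
Circular speed at r₂: v₂ = √(μ/r₂) = 21.7795 km/s.
Transfer-orbit speed at r₂: v_a = √[μ(2/r₂ − 1/a_t)] = 12.2885 km/s.
Second burn Δv₂ = |v₂ − v_a| = 9.491 km/s.
Δv = Δv₁ + Δv₂ = 14.86 + 9.491 = 24.35 km/s.

Δv = 24300 m/s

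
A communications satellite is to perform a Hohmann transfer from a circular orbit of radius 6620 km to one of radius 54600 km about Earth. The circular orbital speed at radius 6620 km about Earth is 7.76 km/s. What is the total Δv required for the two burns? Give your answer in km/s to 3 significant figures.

Δv = 4.05 km/s

From the circular-orbit relation v² = μ/r at r = 6620 km: μ = v²r = (7.76)² × 6620 = 3.98641×10^5 km³/s².
Transfer-ellipse semi-major axis a_t = (r₁ + r₂)/2 = (6620 + 54600)/2 = 30610 km.
Circular speed at r₁: v₁ = √(μ/r₁) = √(3.98641×10^5/6620) = 7.7600 km/s.
On the transfer ellipse at r₁, vis-viva gives v_p = √[μ(2/r₁ − 1/a_t)] = 10.364 km/s.
First burn Δv₁ = |v_p − v₁| = 2.604 km/s.
At r₂, v₂ = √(μ/r₂) = 2.702 km/s.
Transfer-orbit speed at r₂: v_a = √[μ(2/r₂ − 1/a_t)] = 1.257 km/s.
Second burn Δv₂ = |v₂ − v_a| = 1.445 km/s.
Δv = Δv₁ + Δv₂ = 2.604 + 1.445 = 4.049 km/s.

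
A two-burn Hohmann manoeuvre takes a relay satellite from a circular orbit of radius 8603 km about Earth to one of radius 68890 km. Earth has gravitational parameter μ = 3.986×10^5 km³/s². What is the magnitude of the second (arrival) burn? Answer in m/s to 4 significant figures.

Δv₂ = 1272 m/s

Semi-major axis of the transfer orbit: a_t = (8603 + 68890)/2 = 38746.5 km.
On the circular orbit at r = 68890 km, v_c = √(μ/r) = 2.405 km/s.
Vis-viva on the transfer ellipse at r = 68890 km gives v_t = √[μ(2/r − 1/a_t)] = 1.133 km/s.
Δv₂ = |v_t − v_c| = |1.133 − 2.405| = 1.272 km/s.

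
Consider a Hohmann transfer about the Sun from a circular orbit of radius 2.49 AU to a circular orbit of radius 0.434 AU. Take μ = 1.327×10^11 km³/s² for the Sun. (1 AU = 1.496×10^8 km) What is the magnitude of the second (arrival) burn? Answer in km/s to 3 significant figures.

In km: r₁ = 2.49 × 1.496×10^8 = 3.72504×10^8 km; r₂ = 0.434 × 1.496×10^8 = 6.49264×10^7 km.
The Hohmann ellipse has a_t = (r₁ + r₂)/2 = 2.187152×10^8 km.
On the circular orbit at r = 6.49264×10^7 km, v_c = √(μ/r) = 45.21 km/s.
Transfer-orbit speed at the same r (vis-viva, a = a_t): v_t = √[μ(2/r − 1/a_t)] = 59.00 km/s.
Δv₂ = |v_t − v_c| = |59.00 − 45.21| = 13.79 km/s.

Δv₂ = 13.8 km/s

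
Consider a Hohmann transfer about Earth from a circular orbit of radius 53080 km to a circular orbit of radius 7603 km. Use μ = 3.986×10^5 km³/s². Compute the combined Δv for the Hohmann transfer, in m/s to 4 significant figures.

Transfer-ellipse semi-major axis a_t = (r₁ + r₂)/2 = (53080 + 7603)/2 = 30341.5 km.
Circular speed at r₁: v₁ = √(μ/r₁) = √(3.986×10^5/53080) = 2.74033 km/s.
On the transfer ellipse at r₁, vis-viva equation gives v_a = √[μ(2/r₁ − 1/a_t)] = 1.37176 km/s.
First burn Δv₁ = |v_a − v₁| = 1.369 km/s.
At r₂, v₂ = √(μ/r₂) = 7.241 km/s.
Transfer-orbit speed at r₂: v_p = √[μ(2/r₂ − 1/a_t)] = 9.577 km/s.
Second burn Δv₂ = |v₂ − v_p| = 2.336 km/s.
Total Δv = Δv₁ + Δv₂ = 3.705 km/s.

Δv = 3705 m/s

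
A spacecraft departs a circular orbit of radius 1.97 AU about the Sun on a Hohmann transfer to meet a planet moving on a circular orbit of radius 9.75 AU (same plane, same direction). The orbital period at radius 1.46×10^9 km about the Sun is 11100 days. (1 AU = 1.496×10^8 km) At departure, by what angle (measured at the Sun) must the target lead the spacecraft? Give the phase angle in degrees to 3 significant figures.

From Kepler's third law T² = 4π²r³/μ at r = 1.46×10^9 km, T = 11100 days = 11100 × 86400 s = 9.5904×10^8 s: μ = 4π²r³/T² = 1.33581×10^11 km³/s².
In km: r₁ = 1.97 × 1.496×10^8 = 2.94712×10^8 km; r₂ = 9.75 × 1.496×10^8 = 1.4586×10^9 km.
Semi-major axis of the transfer orbit: a_t = (2.94712×10^8 + 1.4586×10^9)/2 = 8.76656×10^8 km.
Transfer time t = π√(a_t³/μ) = 2.231×10^8 s.
Target angular speed ω₂ = √(μ/r₂³) = 6.561×10^-9 rad/s.
Angle swept by the target during transfer: ω₂·t = 1.4638 rad = 83.87°.
Arrival is 180° from departure on the ellipse, so φ = 180° − 83.87° = 96.1°.

φ = 96.1°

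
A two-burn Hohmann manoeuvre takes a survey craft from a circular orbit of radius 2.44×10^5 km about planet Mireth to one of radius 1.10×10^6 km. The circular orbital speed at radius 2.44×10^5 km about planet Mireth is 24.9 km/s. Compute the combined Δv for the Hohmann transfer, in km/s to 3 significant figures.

Δv = 11.6 km/s

From the circular-orbit relation v² = μ/r at r = 2.44×10^5 km: μ = v²r = (24.9)² × 2.44×10^5 = 1.51282×10^8 km³/s².
The Hohmann ellipse has a_t = (r₁ + r₂)/2 = 6.720×10^5 km.
At r₁ the circular-orbit speed is v₁ = √(μ/r₁) = 24.900 km/s.
Transfer-orbit speed at r₁ (vis-viva): v_p = √[μ(2/r₁ − 1/a_t)] = 31.857 km/s.
First burn Δv₁ = |v_p − v₁| = 6.957 km/s.
At r₂, v₂ = √(μ/r₂) = 11.7273 km/s.
Transfer-orbit speed at r₂: v_a = √[μ(2/r₂ − 1/a_t)] = 7.06656 km/s.
Second burn Δv₂ = |v₂ − v_a| = 4.661 km/s.
Δv = Δv₁ + Δv₂ = 6.957 + 4.661 = 11.62 km/s.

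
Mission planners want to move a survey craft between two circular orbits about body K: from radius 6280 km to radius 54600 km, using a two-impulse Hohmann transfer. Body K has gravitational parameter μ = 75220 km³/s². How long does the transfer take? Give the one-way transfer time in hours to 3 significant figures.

Semi-major axis of the transfer orbit: a_t = (6280 + 54600)/2 = 30440 km.
By Kepler's third law the transfer-orbit period is T = 2π√(a_t³/μ), so t = T/2 = 60830 s.
Converting: 60830 s ÷ 3600 s/hour = 16.9 hours.

t = 16.9 hours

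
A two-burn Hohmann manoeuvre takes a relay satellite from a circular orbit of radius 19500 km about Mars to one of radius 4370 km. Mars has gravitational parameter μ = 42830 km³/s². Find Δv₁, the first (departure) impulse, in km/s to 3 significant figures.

The Hohmann ellipse has a_t = (r₁ + r₂)/2 = 11935 km.
Circular speed at r = 19500 km: v_c = √(μ/r) = 1.482 km/s.
Transfer-orbit speed at the same r (vis-viva, a = a_t): v_t = √[μ(2/r − 1/a_t)] = 0.8968 km/s.
Δv₁ = |v_t − v_c| = |0.8968 − 1.482| = 0.5852 km/s.

Δv₁ = 0.585 km/s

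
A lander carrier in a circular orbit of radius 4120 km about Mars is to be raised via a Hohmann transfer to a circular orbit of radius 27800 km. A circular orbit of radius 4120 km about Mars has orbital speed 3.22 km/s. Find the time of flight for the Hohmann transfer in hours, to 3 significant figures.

t = 8.51 hours

From the circular-orbit relation v² = μ/r at r = 4120 km: μ = v²r = (3.22)² × 4120 = 42717.8 km³/s².
The Hohmann ellipse has a_t = (r₁ + r₂)/2 = 15960 km.
By Kepler's third law the transfer-orbit period is T = 2π√(a_t³/μ), so t = T/2 = 30650 s.
Converting: 30650 s ÷ 3600 s/hour = 8.51 hours.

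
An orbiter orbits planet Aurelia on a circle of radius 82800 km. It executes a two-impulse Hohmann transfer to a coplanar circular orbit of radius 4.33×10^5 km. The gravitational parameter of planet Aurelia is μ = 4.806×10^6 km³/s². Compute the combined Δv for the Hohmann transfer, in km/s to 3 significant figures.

Δv = 3.70 km/s

Transfer-ellipse semi-major axis a_t = (r₁ + r₂)/2 = (82800 + 4.330×10^5)/2 = 2.579×10^5 km.
At r₁ the circular-orbit speed is v₁ = √(μ/r₁) = 7.619 km/s.
Transfer-orbit speed at r₁ (vis-viva equation): v_p = √[μ(2/r₁ − 1/a_t)] = 9.872 km/s.
First burn Δv₁ = |v_p − v₁| = 2.253 km/s.
At r₂, v₂ = √(μ/r₂) = 3.332 km/s.
Transfer-orbit speed at r₂: v_a = √[μ(2/r₂ − 1/a_t)] = 1.888 km/s.
Second burn Δv₂ = |v₂ − v_a| = 1.444 km/s.
Total Δv = Δv₁ + Δv₂ = 3.697 km/s.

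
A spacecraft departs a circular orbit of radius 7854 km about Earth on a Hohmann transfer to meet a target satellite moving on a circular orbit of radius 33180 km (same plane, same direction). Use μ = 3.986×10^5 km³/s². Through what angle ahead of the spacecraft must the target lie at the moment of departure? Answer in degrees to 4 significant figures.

φ = 92.48°

The Hohmann ellipse has a_t = (r₁ + r₂)/2 = 20517 km.
The half-period of the transfer ellipse is t = π√(a_t³/μ) = 14623.5 s.
Target angular speed ω₂ = √(μ/r₂³) = 1.04461×10^-4 rad/s.
Angle swept by the target during transfer: ω₂·t = 1.52759 rad = 87.52°.
The spacecraft traverses 180° on the transfer ellipse, so the target must lead by 180° − 87.52° = 92.48°.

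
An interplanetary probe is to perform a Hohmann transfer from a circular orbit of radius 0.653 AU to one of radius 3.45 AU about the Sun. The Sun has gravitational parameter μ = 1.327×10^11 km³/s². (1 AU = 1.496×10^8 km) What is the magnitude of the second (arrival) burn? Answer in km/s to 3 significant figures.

Δv₂ = 6.99 km/s

In km: r₁ = 0.653 × 1.496×10^8 = 9.76888×10^7 km; r₂ = 3.45 × 1.496×10^8 = 5.1612×10^8 km.
The Hohmann ellipse has a_t = (r₁ + r₂)/2 = 3.069044×10^8 km.
On the circular orbit at r = 5.1612×10^8 km, v_c = √(μ/r) = 16.0347 km/s.
Vis-viva on the transfer ellipse at r = 5.1612×10^8 km gives v_t = √[μ(2/r − 1/a_t)] = 9.04651 km/s.
Δv₂ = |v_t − v_c| = |9.04651 − 16.0347| = 6.988 km/s.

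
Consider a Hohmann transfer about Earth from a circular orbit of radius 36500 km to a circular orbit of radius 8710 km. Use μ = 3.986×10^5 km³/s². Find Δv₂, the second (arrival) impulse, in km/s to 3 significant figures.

The Hohmann ellipse has a_t = (r₁ + r₂)/2 = 22605 km.
Circular speed at r = 8710 km: v_c = √(μ/r) = 6.765 km/s.
Transfer-orbit speed at the same r (vis-viva, a = a_t): v_t = √[μ(2/r − 1/a_t)] = 8.596 km/s.
Δv₂ = |v_t − v_c| = |8.596 − 6.765| = 1.831 km/s.

Δv₂ = 1.83 km/s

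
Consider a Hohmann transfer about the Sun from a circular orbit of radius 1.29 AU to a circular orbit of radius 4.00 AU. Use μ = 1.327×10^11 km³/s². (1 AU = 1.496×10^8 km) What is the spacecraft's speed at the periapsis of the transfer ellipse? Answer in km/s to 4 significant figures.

In km: r₁ = 1.29 × 1.496×10^8 = 1.92984×10^8 km; r₂ = 4.00 × 1.496×10^8 = 5.984×10^8 km.
Transfer-ellipse semi-major axis a_t = (r₁ + r₂)/2 = (1.92984×10^8 + 5.984×10^8)/2 = 3.95692×10^8 km.
At periapsis, r = 1.92984×10^8 km.
From the vis-viva equation, v = √[μ(2/r − 1/a_t)] = 32.25 km/s.

v = 32.25 km/s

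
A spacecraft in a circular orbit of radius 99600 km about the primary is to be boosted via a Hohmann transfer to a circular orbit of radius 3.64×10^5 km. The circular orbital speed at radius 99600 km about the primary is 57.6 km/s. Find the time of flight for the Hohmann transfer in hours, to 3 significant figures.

From the circular-orbit relation v² = μ/r at r = 99600 km: μ = v²r = (57.6)² × 99600 = 3.30449×10^8 km³/s².
Transfer-ellipse semi-major axis a_t = (r₁ + r₂)/2 = (99600 + 3.640×10^5)/2 = 2.318×10^5 km.
By Kepler's third law the transfer-orbit period is T = 2π√(a_t³/μ), so t = T/2 = 19290 s.
Converting: 19290 s ÷ 3600 s/hour = 5.36 hours.

t = 5.36 hours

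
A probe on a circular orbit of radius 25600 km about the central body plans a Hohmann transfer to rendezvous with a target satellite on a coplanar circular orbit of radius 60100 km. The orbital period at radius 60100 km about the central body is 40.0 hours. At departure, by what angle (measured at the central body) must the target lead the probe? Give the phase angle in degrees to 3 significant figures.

From Kepler's third law T² = 4π²r³/μ at r = 60100 km, T = 40.0 hours = 40.0 × 3600 s = 1.440×10^5 s: μ = 4π²r³/T² = 4.13293×10^5 km³/s².
The Hohmann ellipse has a_t = (r₁ + r₂)/2 = 42850 km.
Transfer time t = π√(a_t³/μ) = 43346 s.
The target's mean motion on its circular orbit is ω₂ = √(μ/r₂³) = 4.3633×10^-5 rad/s.
Angle swept by the target during transfer: ω₂·t = 1.8913 rad = 108.4°.
The probe traverses 180° on the transfer ellipse, so the target must lead by 180° − 108.4° = 71.6°.

φ = 71.6°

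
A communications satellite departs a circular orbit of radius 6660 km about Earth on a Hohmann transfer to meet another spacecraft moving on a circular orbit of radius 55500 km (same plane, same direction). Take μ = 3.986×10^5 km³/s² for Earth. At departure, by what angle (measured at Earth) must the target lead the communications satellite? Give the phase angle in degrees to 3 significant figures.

φ = 105°

Transfer-ellipse semi-major axis a_t = (r₁ + r₂)/2 = (6660 + 55500)/2 = 31080 km.
The half-period of the transfer ellipse is t = π√(a_t³/μ) = 27265 s.
The target's mean motion on its circular orbit is ω₂ = √(μ/r₂³) = 4.8287×10^-5 rad/s.
Angle swept by the target during transfer: ω₂·t = 1.3165 rad = 75.43°.
The communications satellite traverses 180° on the transfer ellipse, so the target must lead by 180° − 75.43° = 105°.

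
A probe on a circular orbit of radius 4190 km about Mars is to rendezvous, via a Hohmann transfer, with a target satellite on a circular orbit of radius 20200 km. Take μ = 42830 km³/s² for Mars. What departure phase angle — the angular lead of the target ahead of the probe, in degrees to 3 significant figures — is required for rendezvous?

Transfer-ellipse semi-major axis a_t = (r₁ + r₂)/2 = (4190 + 20200)/2 = 12195 km.
The half-period of the transfer ellipse is t = π√(a_t³/μ) = 20443.2 s.
Target angular speed ω₂ = √(μ/r₂³) = 7.20853×10^-5 rad/s.
Angle swept by the target during transfer: ω₂·t = 1.47365 rad = 84.43°.
Arrival is 180° from departure on the ellipse, so φ = 180° − 84.43° = 95.6°.

φ = 95.6°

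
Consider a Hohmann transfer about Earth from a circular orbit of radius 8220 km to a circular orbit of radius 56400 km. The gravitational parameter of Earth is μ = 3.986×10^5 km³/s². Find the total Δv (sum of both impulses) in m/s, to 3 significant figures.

Transfer-ellipse semi-major axis a_t = (r₁ + r₂)/2 = (8220 + 56400)/2 = 32310 km.
Circular speed at r₁: v₁ = √(μ/r₁) = √(3.986×10^5/8220) = 6.96358 km/s.
Transfer-orbit speed at r₁ (v² = μ(2/r − 1/a)): v_p = √[μ(2/r₁ − 1/a_t)] = 9.20034 km/s.
First burn Δv₁ = |v_p − v₁| = 2.2368 km/s.
At r₂, v₂ = √(μ/r₂) = 2.6585 km/s.
Transfer-orbit speed at r₂: v_a = √[μ(2/r₂ − 1/a_t)] = 1.3409 km/s.
Second burn Δv₂ = |v₂ − v_a| = 1.3176 km/s.
Δv = Δv₁ + Δv₂ = 2.2368 + 1.3176 = 3.554 km/s.

Δv = 3550 m/s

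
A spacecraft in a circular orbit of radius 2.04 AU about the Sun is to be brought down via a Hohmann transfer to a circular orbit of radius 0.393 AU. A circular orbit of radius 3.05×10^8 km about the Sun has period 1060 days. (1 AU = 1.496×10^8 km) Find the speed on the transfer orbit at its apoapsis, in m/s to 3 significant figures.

v = 11900 m/s

From Kepler's third law T² = 4π²r³/μ at r = 3.05×10^8 km, T = 1060 days = 1060 × 86400 s = 9.1584×10^7 s: μ = 4π²r³/T² = 1.33543×10^11 km³/s².
In km: r₁ = 2.04 × 1.496×10^8 = 3.05184×10^8 km; r₂ = 0.393 × 1.496×10^8 = 5.87928×10^7 km.
The Hohmann ellipse has a_t = (r₁ + r₂)/2 = 1.819884×10^8 km.
At apoapsis, r = 3.05184×10^8 km.
Applying v² = μ(2/r − 1/a_t): v = 11.89 km/s.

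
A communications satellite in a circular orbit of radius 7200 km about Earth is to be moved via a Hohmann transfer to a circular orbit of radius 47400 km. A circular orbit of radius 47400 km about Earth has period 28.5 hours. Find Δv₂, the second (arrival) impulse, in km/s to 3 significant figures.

Δv₂ = 1.41 km/s

From Kepler's third law T² = 4π²r³/μ at r = 47400 km, T = 28.5 hours = 28.5 × 3600 s = 1.026×10^5 s: μ = 4π²r³/T² = 3.99393×10^5 km³/s².
The Hohmann ellipse has a_t = (r₁ + r₂)/2 = 27300 km.
On the circular orbit at r = 47400 km, v_c = √(μ/r) = 2.903 km/s.
Transfer-orbit speed at the same r (vis-viva, a = a_t): v_t = √[μ(2/r − 1/a_t)] = 1.491 km/s.
Δv₂ = |v_t − v_c| = |1.491 − 2.903| = 1.412 km/s.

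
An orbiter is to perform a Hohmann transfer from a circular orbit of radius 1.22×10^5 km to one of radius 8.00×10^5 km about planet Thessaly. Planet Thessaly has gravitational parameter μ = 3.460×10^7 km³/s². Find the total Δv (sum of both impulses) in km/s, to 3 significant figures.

Δv = 8.54 km/s

The Hohmann ellipse has a_t = (r₁ + r₂)/2 = 4.610×10^5 km.
Circular speed at r₁: v₁ = √(μ/r₁) = √(3.460×10^7/1.220×10^5) = 16.841 km/s.
Transfer-orbit speed at r₁ (vis-viva equation): v_p = √[μ(2/r₁ − 1/a_t)] = 22.185 km/s.
First burn Δv₁ = |v_p − v₁| = 5.344 km/s.
Circular speed at r₂: v₂ = √(μ/r₂) = 6.576 km/s.
Transfer-orbit speed at r₂: v_a = √[μ(2/r₂ − 1/a_t)] = 3.383 km/s.
Second burn Δv₂ = |v₂ − v_a| = 3.193 km/s.
Δv = Δv₁ + Δv₂ = 5.344 + 3.193 = 8.537 km/s.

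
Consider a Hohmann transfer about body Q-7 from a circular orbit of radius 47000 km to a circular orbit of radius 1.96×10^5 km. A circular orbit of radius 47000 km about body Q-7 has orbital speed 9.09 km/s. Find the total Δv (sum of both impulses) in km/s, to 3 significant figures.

From the circular-orbit relation v² = μ/r at r = 47000 km: μ = v²r = (9.09)² × 47000 = 3.88352×10^6 km³/s².
The Hohmann ellipse has a_t = (r₁ + r₂)/2 = 1.215×10^5 km.
Circular speed at r₁: v₁ = √(μ/r₁) = √(3.88352×10^6/47000) = 9.0900 km/s.
Transfer-orbit speed at r₁ (vis-viva): v_p = √[μ(2/r₁ − 1/a_t)] = 11.545 km/s.
First burn Δv₁ = |v_p − v₁| = 2.455 km/s.
Circular speed at r₂: v₂ = √(μ/r₂) = 4.4513 km/s.
Transfer-orbit speed at r₂: v_a = √[μ(2/r₂ − 1/a_t)] = 2.7685 km/s.
Second burn Δv₂ = |v₂ − v_a| = 1.683 km/s.
Δv = Δv₁ + Δv₂ = 2.455 + 1.683 = 4.138 km/s.

Δv = 4.14 km/s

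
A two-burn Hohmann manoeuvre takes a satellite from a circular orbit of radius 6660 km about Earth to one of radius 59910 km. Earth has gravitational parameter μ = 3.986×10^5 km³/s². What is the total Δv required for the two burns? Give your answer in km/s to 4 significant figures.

Δv = 4.068 km/s

Semi-major axis of the transfer orbit: a_t = (6660 + 59910)/2 = 33285 km.
At r₁ the circular-orbit speed is v₁ = √(μ/r₁) = 7.736268 km/s.
On the transfer ellipse at r₁, v² = μ(2/r − 1/a) gives v_p = √[μ(2/r₁ − 1/a_t)] = 10.37903 km/s.
First burn Δv₁ = |v_p − v₁| = 2.6428 km/s.
At r₂, v₂ = √(μ/r₂) = 2.5794 km/s.
Transfer-orbit speed at r₂: v_a = √[μ(2/r₂ − 1/a_t)] = 1.1538 km/s.
Second burn Δv₂ = |v₂ − v_a| = 1.4256 km/s.
Δv = Δv₁ + Δv₂ = 2.6428 + 1.4256 = 4.068 km/s.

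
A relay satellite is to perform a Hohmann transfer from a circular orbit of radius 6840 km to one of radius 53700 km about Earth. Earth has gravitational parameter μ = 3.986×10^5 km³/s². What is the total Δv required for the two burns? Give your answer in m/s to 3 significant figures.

The Hohmann ellipse has a_t = (r₁ + r₂)/2 = 30270 km.
At r₁ the circular-orbit speed is v₁ = √(μ/r₁) = 7.6338 km/s.
On the transfer ellipse at r₁, v² = μ(2/r − 1/a) gives v_p = √[μ(2/r₁ − 1/a_t)] = 10.168 km/s.
First burn Δv₁ = |v_p − v₁| = 2.534 km/s.
Circular speed at r₂: v₂ = √(μ/r₂) = 2.724 km/s.
Transfer-orbit speed at r₂: v_a = √[μ(2/r₂ − 1/a_t)] = 1.295 km/s.
Second burn Δv₂ = |v₂ − v_a| = 1.429 km/s.
Total Δv = Δv₁ + Δv₂ = 3.963 km/s.

Δv = 3960 m/s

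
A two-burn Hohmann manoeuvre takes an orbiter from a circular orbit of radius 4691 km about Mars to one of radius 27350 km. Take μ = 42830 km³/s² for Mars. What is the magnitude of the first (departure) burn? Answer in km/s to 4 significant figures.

Semi-major axis of the transfer orbit: a_t = (4691 + 27350)/2 = 16020.5 km.
On the circular orbit at r = 4691 km, v_c = √(μ/r) = 3.0216 km/s.
Transfer-orbit speed at the same r (vis-viva, a = a_t): v_t = √[μ(2/r − 1/a_t)] = 3.9480 km/s.
Δv₁ = |v_t − v_c| = |3.9480 − 3.0216| = 0.9264 km/s.

Δv₁ = 0.9264 km/s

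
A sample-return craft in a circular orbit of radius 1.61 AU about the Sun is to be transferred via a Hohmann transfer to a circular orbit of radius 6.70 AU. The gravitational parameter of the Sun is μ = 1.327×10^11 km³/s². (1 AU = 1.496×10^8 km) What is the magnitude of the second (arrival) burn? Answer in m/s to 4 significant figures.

Δv₂ = 4344 m/s

In km: r₁ = 1.61 × 1.496×10^8 = 2.40856×10^8 km; r₂ = 6.70 × 1.496×10^8 = 1.00232×10^9 km.
The Hohmann ellipse has a_t = (r₁ + r₂)/2 = 6.21588×10^8 km.
On the circular orbit at r = 1.00232×10^9 km, v_c = √(μ/r) = 11.506 km/s.
Vis-viva on the transfer ellipse at r = 1.00232×10^9 km gives v_t = √[μ(2/r − 1/a_t)] = 7.1624 km/s.
Δv₂ = |v_t − v_c| = |7.1624 − 11.506| = 4.344 km/s.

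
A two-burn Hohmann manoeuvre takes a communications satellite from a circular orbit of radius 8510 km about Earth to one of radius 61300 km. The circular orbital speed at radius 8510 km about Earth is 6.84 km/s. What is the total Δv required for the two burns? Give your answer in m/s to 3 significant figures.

Δv = 3510 m/s

From the circular-orbit relation v² = μ/r at r = 8510 km: μ = v²r = (6.84)² × 8510 = 3.98145×10^5 km³/s².
Semi-major axis of the transfer orbit: a_t = (8510 + 61300)/2 = 34905 km.
Circular speed at r₁: v₁ = √(μ/r₁) = √(3.98145×10^5/8510) = 6.8400 km/s.
Transfer-orbit speed at r₁ (vis-viva): v_p = √[μ(2/r₁ − 1/a_t)] = 9.0645 km/s.
First burn Δv₁ = |v_p − v₁| = 2.2245 km/s.
At r₂, v₂ = √(μ/r₂) = 2.54854 km/s.
Transfer-orbit speed at r₂: v_a = √[μ(2/r₂ − 1/a_t)] = 1.25838 km/s.
Second burn Δv₂ = |v₂ − v_a| = 1.2902 km/s.
Total Δv = Δv₁ + Δv₂ = 3.515 km/s.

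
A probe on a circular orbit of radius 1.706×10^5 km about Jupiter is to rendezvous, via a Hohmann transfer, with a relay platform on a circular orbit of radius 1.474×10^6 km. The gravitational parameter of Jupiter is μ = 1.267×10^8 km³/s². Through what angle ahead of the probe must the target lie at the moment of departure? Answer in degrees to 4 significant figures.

φ = 105.0°

The Hohmann ellipse has a_t = (r₁ + r₂)/2 = 8.223×10^5 km.
Transfer time t = π√(a_t³/μ) = 2.081×10^5 s.
Target angular speed ω₂ = √(μ/r₂³) = 6.290×10^-6 rad/s.
Angle swept by the target during transfer: ω₂·t = 1.309 rad = 75.00°.
Arrival is 180° from departure on the ellipse, so φ = 180° − 75.00° = 105.0°.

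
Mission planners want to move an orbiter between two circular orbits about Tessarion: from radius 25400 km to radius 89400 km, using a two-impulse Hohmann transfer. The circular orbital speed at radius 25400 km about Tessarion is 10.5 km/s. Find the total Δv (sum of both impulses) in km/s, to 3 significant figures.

Δv = 4.48 km/s

From the circular-orbit relation v² = μ/r at r = 25400 km: μ = v²r = (10.5)² × 25400 = 2.80035×10^6 km³/s².
Transfer-ellipse semi-major axis a_t = (r₁ + r₂)/2 = (25400 + 89400)/2 = 57400 km.
At r₁ the circular-orbit speed is v₁ = √(μ/r₁) = 10.500 km/s.
Transfer-orbit speed at r₁ (vis-viva equation): v_p = √[μ(2/r₁ − 1/a_t)] = 13.104 km/s.
First burn Δv₁ = |v_p − v₁| = 2.604 km/s.
Circular speed at r₂: v₂ = √(μ/r₂) = 5.597 km/s.
Transfer-orbit speed at r₂: v_a = √[μ(2/r₂ − 1/a_t)] = 3.723 km/s.
Second burn Δv₂ = |v₂ − v_a| = 1.874 km/s.
Total Δv = Δv₁ + Δv₂ = 4.478 km/s.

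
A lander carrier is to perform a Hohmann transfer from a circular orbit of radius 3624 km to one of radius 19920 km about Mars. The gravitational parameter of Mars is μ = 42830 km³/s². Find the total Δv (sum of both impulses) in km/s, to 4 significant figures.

Transfer-ellipse semi-major axis a_t = (r₁ + r₂)/2 = (3624 + 19920)/2 = 11772 km.
Circular speed at r₁: v₁ = √(μ/r₁) = √(42830/3624) = 3.438 km/s.
Transfer-orbit speed at r₁ (vis-viva): v_p = √[μ(2/r₁ − 1/a_t)] = 4.472 km/s.
First burn Δv₁ = |v_p − v₁| = 1.034 km/s.
Circular speed at r₂: v₂ = √(μ/r₂) = 1.4663 km/s.
Transfer-orbit speed at r₂: v_a = √[μ(2/r₂ − 1/a_t)] = 0.81358 km/s.
Second burn Δv₂ = |v₂ − v_a| = 0.6527 km/s.
Δv = Δv₁ + Δv₂ = 1.034 + 0.6527 = 1.687 km/s.

Δv = 1.687 km/s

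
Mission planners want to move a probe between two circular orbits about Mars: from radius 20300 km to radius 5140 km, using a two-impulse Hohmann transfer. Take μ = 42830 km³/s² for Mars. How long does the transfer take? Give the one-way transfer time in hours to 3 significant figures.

Transfer-ellipse semi-major axis a_t = (r₁ + r₂)/2 = (20300 + 5140)/2 = 12720 km.
Transfer time t = π√(a_t³/μ) = π√((12720)³ / 42830) = 21780 s.
Converting: 21780 s ÷ 3600 s/hour = 6.05 hours.

t = 6.05 hours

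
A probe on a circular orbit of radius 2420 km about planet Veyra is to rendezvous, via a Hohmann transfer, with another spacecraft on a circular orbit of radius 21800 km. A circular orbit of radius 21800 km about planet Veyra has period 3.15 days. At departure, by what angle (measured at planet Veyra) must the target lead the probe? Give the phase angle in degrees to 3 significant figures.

From Kepler's third law T² = 4π²r³/μ at r = 21800 km, T = 3.15 days = 3.15 × 86400 s = 2.7216×10^5 s: μ = 4π²r³/T² = 5521.80 km³/s².
Semi-major axis of the transfer orbit: a_t = (2420 + 21800)/2 = 12110 km.
The half-period of the transfer ellipse is t = π√(a_t³/μ) = 56341.16 s.
Target angular speed ω₂ = √(μ/r₂³) = 2.308637×10^-5 rad/s.
Angle swept by the target during transfer: ω₂·t = 1.30071 rad = 74.53°.
The probe traverses 180° on the transfer ellipse, so the target must lead by 180° − 74.53° = 105°.

φ = 105°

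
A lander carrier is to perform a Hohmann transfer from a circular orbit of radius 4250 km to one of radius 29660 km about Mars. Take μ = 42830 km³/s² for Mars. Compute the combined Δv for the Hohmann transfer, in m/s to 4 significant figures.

Δv = 1624 m/s

Semi-major axis of the transfer orbit: a_t = (4250 + 29660)/2 = 16955 km.
Circular speed at r₁: v₁ = √(μ/r₁) = √(42830/4250) = 3.175 km/s.
Transfer-orbit speed at r₁ (v² = μ(2/r − 1/a)): v_p = √[μ(2/r₁ − 1/a_t)] = 4.199 km/s.
First burn Δv₁ = |v_p − v₁| = 1.024 km/s.
Circular speed at r₂: v₂ = √(μ/r₂) = 1.20168 km/s.
Transfer-orbit speed at r₂: v_a = √[μ(2/r₂ − 1/a_t)] = 0.601636 km/s.
Second burn Δv₂ = |v₂ − v_a| = 0.6000 km/s.
Total Δv = Δv₁ + Δv₂ = 1.624 km/s.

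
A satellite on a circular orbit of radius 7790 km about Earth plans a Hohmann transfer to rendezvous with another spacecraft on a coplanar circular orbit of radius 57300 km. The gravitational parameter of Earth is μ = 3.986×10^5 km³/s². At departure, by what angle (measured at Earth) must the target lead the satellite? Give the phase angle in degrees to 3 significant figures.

The Hohmann ellipse has a_t = (r₁ + r₂)/2 = 32545 km.
The half-period of the transfer ellipse is t = π√(a_t³/μ) = 29215 s.
The target's mean motion on its circular orbit is ω₂ = √(μ/r₂³) = 4.6030×10^-5 rad/s.
Angle swept by the target during transfer: ω₂·t = 1.3448 rad = 77.05°.
The satellite traverses 180° on the transfer ellipse, so the target must lead by 180° − 77.05° = 103°.

φ = 103°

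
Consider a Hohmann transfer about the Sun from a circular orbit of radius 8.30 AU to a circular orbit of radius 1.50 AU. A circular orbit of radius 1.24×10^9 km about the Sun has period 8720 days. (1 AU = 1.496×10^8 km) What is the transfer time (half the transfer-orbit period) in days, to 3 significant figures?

From Kepler's third law T² = 4π²r³/μ at r = 1.24×10^9 km, T = 8720 days = 8720 × 86400 s = 7.53408×10^8 s: μ = 4π²r³/T² = 1.32606×10^11 km³/s².
In km: r₁ = 8.30 × 1.496×10^8 = 1.24168×10^9 km; r₂ = 1.50 × 1.496×10^8 = 2.244×10^8 km.
The Hohmann ellipse has a_t = (r₁ + r₂)/2 = 7.3304×10^8 km.
Half the transfer-orbit period gives t = π√(a_t³/μ) = 1.712×10^8 s.
Converting: 1.712×10^8 s ÷ 86400 s/day = 1980 days.

t = 1980 days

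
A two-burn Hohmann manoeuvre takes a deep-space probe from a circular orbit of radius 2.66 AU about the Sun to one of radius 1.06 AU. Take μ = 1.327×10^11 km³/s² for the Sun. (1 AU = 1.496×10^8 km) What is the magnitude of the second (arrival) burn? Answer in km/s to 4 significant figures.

In km: r₁ = 2.66 × 1.496×10^8 = 3.97936×10^8 km; r₂ = 1.06 × 1.496×10^8 = 1.58576×10^8 km.
The Hohmann ellipse has a_t = (r₁ + r₂)/2 = 2.78256×10^8 km.
On the circular orbit at r = 1.58576×10^8 km, v_c = √(μ/r) = 28.928 km/s.
Vis-viva on the transfer ellipse at r = 1.58576×10^8 km gives v_t = √[μ(2/r − 1/a_t)] = 34.594 km/s.
Δv₂ = |v_t − v_c| = |34.594 − 28.928| = 5.666 km/s.

Δv₂ = 5.666 km/s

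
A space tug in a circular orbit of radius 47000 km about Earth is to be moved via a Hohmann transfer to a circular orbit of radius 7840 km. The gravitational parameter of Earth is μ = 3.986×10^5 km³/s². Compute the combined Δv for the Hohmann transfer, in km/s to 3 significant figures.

The Hohmann ellipse has a_t = (r₁ + r₂)/2 = 27420 km.
At r₁ the circular-orbit speed is v₁ = √(μ/r₁) = 2.912 km/s.
Transfer-orbit speed at r₁ (vis-viva): v_a = √[μ(2/r₁ − 1/a_t)] = 1.557 km/s.
First burn Δv₁ = |v_a − v₁| = 1.355 km/s.
Circular speed at r₂: v₂ = √(μ/r₂) = 7.130 km/s.
Transfer-orbit speed at r₂: v_p = √[μ(2/r₂ − 1/a_t)] = 9.335 km/s.
Second burn Δv₂ = |v₂ − v_p| = 2.205 km/s.
Δv = Δv₁ + Δv₂ = 1.355 + 2.205 = 3.560 km/s.

Δv = 3.56 km/s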